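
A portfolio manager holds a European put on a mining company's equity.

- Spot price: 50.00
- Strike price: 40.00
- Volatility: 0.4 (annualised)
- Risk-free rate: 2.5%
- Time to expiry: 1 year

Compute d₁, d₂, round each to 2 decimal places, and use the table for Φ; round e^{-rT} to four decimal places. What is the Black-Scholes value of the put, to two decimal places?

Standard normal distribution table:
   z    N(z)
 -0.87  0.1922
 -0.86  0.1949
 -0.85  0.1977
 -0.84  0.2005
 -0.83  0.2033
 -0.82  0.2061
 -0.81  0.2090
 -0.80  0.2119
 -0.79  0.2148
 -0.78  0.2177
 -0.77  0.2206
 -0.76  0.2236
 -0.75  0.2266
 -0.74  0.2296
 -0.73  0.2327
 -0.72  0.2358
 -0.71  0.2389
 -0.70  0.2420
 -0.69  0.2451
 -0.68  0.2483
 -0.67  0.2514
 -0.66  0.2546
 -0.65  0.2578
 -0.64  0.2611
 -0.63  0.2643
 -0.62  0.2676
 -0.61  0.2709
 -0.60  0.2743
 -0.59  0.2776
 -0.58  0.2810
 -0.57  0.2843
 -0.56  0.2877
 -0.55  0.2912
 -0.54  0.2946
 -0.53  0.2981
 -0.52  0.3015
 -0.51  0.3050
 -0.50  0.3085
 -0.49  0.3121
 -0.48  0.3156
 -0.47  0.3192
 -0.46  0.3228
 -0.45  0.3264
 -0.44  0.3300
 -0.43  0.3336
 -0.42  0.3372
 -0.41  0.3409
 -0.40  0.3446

2.85

T = 1;  σ√T = 0.4000
d₁ = [ln(50/40) + (0.025 + ½·0.4²)·1] / (σ√T) = (0.2231 + 0.1050) / 0.4000 = 0.8204 ⇒ 0.82
d₂ = 0.8204 − 0.4000 = 0.4204 ⇒ 0.42
exp(−rT) = exp(−0.025·1) = 0.9753
N(−d₂) = N(-0.42) = 0.3372;  N(−d₁) = N(-0.82) = 0.2061
P = 40·0.9753·0.3372 − 50·0.2061 = 13.1548 − 10.3050 = 2.8498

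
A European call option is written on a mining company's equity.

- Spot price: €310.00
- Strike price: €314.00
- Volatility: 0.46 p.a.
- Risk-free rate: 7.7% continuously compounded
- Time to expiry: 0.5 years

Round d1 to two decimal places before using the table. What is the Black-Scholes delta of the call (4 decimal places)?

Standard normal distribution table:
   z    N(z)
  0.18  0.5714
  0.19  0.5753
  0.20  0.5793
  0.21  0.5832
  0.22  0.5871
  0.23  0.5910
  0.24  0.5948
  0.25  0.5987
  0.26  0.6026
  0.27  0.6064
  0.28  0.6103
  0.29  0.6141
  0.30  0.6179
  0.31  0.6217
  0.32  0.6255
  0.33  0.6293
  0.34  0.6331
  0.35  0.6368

0.5948

σ√T = 0.46 × 0.7071 = 0.3253
d₁ = [ln(310/314) + (0.077 + 0.46²/2)·0.5] / 0.3253 = [-0.0128 + 0.0914] / 0.3253 = 0.2416 → 0.24
N(d₁) = N(0.24) = 0.5948
Δ_call = N(d₁) = 0.5948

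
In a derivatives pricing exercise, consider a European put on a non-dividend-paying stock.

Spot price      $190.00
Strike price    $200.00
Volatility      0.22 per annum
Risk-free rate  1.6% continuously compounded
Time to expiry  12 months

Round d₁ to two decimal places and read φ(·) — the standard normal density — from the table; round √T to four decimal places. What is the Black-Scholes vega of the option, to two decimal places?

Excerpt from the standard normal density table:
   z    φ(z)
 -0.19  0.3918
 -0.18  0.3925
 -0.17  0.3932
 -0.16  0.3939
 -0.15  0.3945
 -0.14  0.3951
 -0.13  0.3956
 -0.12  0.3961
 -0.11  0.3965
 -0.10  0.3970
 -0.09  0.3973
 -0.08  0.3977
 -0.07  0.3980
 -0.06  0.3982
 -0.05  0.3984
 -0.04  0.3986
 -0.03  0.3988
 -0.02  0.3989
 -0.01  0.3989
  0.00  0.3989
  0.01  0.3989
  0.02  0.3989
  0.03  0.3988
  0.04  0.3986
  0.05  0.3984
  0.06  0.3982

T = 1;  σ√T = 0.2200
d₁ = [ln(190/200) + (0.016 + 0.22²/2)·1] / 0.2200 = [-0.0513 + 0.0402] / 0.2200 = -0.0504 → -0.05
√T = √1 = 1.0000
φ(d₁) = φ(-0.05) = 0.3984
vega = S·φ(d₁)·√T = 190·0.3984·1.0000 = 75.6960

75.70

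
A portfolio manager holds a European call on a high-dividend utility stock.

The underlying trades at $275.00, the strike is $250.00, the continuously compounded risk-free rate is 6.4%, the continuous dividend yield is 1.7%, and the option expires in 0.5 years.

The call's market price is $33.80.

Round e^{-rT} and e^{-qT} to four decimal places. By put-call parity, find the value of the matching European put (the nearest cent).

e^(−qT) = e^(−0.017·0.5) = 0.9915;  e^(−rT) = e^(−0.064·0.5) = 0.9685
Put-call parity: C − P = S·e^(−qT) − K·e^(−rT) = 275·0.9915 − 250·0.9685 = 272.6625 − 242.1250 = 30.5375
P = C − (C − P) = 33.80 − (30.5375) = 3.2625

$3.26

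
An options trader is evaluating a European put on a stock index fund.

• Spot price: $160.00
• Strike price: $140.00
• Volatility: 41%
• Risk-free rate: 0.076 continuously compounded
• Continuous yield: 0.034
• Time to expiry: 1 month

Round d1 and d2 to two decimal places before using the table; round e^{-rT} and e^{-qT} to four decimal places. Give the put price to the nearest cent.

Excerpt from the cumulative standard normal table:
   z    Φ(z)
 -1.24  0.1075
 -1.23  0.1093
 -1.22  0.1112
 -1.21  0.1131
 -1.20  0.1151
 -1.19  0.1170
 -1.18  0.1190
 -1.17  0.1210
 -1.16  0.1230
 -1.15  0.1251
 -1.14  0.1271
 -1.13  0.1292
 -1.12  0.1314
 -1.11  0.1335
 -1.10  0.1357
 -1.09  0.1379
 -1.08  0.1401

σ√T = 0.41 × 0.2887 = 0.1184
d₁ = [ln(160/140) + (0.076 − 0.034 + 0.41²/2)·0.08333] / 0.1184 = [0.1335 + 0.0105] / 0.1184 = 1.2170 which rounds to 1.22
d₂ = d₁ − σ√T = 1.2170 − 0.1184 = 1.0986 which rounds to 1.10
exp(−qT) = exp(−0.034·0.08333) = 0.9972;  exp(−rT) = exp(−0.076·0.08333) = 0.9937
N(−d₂) = N(-1.10) = 0.1357;  N(−d₁) = N(-1.22) = 0.1112
P = 140·0.9937·0.1357 − 160·0.9972·0.1112 = 18.8783 − 17.7422 = 1.1361

$1.14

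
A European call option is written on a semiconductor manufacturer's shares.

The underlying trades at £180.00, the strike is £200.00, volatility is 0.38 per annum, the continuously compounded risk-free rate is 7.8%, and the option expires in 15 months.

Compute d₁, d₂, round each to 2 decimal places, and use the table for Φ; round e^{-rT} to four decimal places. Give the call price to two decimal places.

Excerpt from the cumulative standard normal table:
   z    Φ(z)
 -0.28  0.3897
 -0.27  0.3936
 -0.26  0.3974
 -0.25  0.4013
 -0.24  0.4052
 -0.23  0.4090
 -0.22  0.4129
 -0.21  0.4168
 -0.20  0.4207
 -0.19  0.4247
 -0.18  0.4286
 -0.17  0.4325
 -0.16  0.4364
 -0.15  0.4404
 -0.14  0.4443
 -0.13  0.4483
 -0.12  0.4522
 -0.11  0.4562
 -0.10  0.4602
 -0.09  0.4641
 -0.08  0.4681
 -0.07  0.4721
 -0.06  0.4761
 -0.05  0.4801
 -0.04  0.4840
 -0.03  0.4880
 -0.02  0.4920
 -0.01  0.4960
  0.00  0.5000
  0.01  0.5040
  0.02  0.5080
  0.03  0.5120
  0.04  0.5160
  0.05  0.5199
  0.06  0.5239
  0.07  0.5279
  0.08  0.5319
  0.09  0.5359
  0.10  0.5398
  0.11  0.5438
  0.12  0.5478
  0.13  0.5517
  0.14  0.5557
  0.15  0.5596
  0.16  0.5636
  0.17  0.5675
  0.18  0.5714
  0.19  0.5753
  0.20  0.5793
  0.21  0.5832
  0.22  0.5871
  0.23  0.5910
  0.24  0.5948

£29.35

T = 1.25;  σ√T = 0.4249
ln(S/K) + (r + σ²/2)T = ln(180/200) + (0.078 + 0.38²/2)·1.25 = -0.1054 + 0.1878 = 0.0824
d₁ = 0.0824 / 0.4249 = 0.1939 → 0.19
d₂ = d₁ − σ√T = 0.1939 − 0.4249 = -0.2309 → -0.23
e^(−rT) = e^(−0.078·1.25) = 0.9071
C = 180·N(0.19) − 200·0.9071·N(-0.23) = 180·0.5753 − 200·0.9071·0.4090 = 103.5540 − 74.2008 = 29.3532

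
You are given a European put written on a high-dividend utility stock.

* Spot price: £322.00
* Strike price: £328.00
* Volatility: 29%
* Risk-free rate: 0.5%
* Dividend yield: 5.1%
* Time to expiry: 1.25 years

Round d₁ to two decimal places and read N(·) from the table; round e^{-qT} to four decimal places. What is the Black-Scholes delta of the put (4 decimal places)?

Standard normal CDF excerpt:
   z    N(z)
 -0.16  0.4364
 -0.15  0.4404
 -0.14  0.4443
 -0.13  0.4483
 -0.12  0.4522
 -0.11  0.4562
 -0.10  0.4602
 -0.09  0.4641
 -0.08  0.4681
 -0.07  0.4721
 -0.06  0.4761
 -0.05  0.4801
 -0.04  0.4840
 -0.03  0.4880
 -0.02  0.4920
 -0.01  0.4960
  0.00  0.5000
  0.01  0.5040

σ√T = 0.29·√1.25 = 0.3242
d₁ = [ln(322/328) + (0.005 − 0.051 + 0.29²/2)·1.25] / 0.3242 = [-0.0185 − 0.0049] / 0.3242 = -0.0722 which rounds to -0.07
N(d₁) = N(-0.07) = 0.4721
Δ_put = e^(−qT)·(N(d₁) − 1) = 0.9382·(0.4721 − 1) = -0.4953

-0.4953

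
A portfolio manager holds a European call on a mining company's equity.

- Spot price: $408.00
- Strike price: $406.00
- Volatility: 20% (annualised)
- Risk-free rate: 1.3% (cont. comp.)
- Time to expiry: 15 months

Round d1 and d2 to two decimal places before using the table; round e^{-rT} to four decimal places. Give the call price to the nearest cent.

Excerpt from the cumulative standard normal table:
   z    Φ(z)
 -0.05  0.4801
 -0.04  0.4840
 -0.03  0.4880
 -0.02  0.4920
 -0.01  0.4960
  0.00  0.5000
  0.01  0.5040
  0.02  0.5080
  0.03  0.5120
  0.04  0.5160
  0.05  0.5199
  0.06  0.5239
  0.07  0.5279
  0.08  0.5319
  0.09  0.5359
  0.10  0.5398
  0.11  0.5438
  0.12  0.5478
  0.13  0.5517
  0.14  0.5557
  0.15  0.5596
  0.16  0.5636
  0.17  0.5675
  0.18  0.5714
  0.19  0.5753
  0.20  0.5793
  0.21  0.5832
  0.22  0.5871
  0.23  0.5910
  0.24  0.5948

T = 1.25;  σ√T = 0.2236
d₁ = [ln(408/406) + (0.013 + 0.2²/2)·1.25] / 0.2236 = [0.0049 + 0.0413] / 0.2236 = 0.2065 ≈ 0.21
d₂ = d₁ − σ√T = 0.2065 − 0.2236 = -0.0172 ≈ -0.02
e^(−rT) = e^(−0.013·1.25) = 0.9839
C = 408·N(0.21) − 406·0.9839·N(-0.02) = 408·0.5832 − 406·0.9839·0.4920 = 237.9456 − 196.5360 = 41.4096

$41.41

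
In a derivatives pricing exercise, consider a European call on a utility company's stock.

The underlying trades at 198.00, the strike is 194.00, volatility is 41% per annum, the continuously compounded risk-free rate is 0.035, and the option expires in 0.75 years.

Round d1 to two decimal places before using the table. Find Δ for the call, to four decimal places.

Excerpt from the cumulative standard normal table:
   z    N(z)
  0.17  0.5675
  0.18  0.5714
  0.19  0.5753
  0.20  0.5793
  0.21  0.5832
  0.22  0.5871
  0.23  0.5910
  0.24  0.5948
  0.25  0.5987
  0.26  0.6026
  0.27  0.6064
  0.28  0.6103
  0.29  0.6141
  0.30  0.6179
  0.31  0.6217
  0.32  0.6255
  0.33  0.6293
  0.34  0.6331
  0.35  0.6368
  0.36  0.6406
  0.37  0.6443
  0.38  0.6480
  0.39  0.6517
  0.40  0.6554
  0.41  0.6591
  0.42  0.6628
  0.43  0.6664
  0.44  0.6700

σ√T = 0.41·√0.75 = 0.3551
d₁ = [ln(198/194) + (0.035 + 0.41²/2)·0.75] / 0.3551 = [0.0204 + 0.0893] / 0.3551 = 0.3089 ≈ 0.31
N(d₁) = N(0.31) = 0.6217
Δ_call = N(d₁) = 0.6217

0.6217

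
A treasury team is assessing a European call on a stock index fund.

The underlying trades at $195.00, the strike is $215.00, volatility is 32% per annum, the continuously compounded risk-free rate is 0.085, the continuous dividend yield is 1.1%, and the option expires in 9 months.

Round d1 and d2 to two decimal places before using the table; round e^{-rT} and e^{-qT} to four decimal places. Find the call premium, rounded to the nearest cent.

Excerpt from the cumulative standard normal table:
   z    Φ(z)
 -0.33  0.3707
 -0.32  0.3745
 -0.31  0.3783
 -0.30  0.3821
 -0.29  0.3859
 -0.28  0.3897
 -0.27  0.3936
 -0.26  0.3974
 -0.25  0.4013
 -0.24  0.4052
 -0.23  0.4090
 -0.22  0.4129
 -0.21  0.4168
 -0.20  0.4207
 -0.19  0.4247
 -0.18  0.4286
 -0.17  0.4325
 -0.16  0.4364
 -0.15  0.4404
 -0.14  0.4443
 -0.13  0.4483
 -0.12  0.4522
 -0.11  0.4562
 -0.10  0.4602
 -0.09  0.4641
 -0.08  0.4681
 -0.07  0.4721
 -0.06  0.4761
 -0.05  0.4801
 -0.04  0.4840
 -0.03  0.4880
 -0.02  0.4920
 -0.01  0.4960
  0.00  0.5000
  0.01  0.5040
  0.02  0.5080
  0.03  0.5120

σ√T = 0.32 × 0.8660 = 0.2771
d₁ = [ln(195/215) + (0.085 − 0.011 + 0.32²/2)·0.75] / 0.2771 = [-0.0976 + 0.0939] / 0.2771 = -0.0135 ≈ -0.01
d₂ = d₁ − σ√T = -0.0135 − 0.2771 = -0.2906 ≈ -0.29
exp(−qT) = exp(−0.011·0.75) = 0.9918;  exp(−rT) = exp(−0.085·0.75) = 0.9382
N(d₁) = N(-0.01) = 0.4960;  N(d₂) = N(-0.29) = 0.3859
C = 195·0.9918·0.4960 − 215·0.9382·0.3859 = 95.9269 − 77.8410 = 18.0858

$18.09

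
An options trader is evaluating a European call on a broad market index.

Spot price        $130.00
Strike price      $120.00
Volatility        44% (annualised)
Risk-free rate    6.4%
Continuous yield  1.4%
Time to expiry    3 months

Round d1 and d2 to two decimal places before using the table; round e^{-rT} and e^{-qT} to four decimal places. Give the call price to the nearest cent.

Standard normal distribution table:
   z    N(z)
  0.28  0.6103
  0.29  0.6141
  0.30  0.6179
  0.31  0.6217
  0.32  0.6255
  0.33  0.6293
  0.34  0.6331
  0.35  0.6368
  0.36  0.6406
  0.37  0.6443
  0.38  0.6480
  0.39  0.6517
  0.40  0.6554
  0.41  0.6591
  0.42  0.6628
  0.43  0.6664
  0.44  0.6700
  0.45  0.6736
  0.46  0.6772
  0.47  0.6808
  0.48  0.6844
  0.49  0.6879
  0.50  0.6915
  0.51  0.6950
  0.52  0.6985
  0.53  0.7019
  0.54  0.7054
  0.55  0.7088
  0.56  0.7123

σ√T = 0.44 × 0.5000 = 0.2200
d₁ = [ln(130/120) + (0.064 − 0.014 + 0.44²/2)·0.25] / 0.2200 = [0.0800 + 0.0367] / 0.2200 = 0.5306 → 0.53
d₂ = d₁ − σ√T = 0.5306 − 0.2200 = 0.3106 → 0.31
exp(−qT) = exp(−0.014·0.25) = 0.9965;  exp(−rT) = exp(−0.064·0.25) = 0.9841
N(d₁) = N(0.53) = 0.7019;  N(d₂) = N(0.31) = 0.6217
C = 130·0.9965·0.7019 − 120·0.9841·0.6217 = 90.9276 − 73.4178 = 17.5098

$17.51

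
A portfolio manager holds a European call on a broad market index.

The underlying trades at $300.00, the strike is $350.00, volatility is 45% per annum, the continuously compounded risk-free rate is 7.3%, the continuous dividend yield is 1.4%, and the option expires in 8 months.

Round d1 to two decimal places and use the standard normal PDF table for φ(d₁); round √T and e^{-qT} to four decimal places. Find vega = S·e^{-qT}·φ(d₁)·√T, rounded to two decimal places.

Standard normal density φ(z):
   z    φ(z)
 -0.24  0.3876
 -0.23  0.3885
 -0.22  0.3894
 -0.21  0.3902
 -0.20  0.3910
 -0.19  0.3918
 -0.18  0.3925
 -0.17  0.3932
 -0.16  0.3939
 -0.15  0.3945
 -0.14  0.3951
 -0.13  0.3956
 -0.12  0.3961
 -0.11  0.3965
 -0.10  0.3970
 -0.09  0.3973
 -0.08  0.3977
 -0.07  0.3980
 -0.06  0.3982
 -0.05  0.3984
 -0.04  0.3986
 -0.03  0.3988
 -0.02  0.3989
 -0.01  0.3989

96.00

σ√T = 0.45 × 0.8165 = 0.3674
d₁ = [ln(300/350) + (0.073 − 0.014 + 0.45²/2)·0.6667] / 0.3674 = [-0.1542 + 0.1068] / 0.3674 = -0.1288 → -0.13
√T = √0.6667 = 0.8165
φ(d₁) = φ(-0.13) = 0.3956
exp(−qT) = exp(−0.014·0.6667) = 0.9907
vega = S·exp(−qT)·φ(d₁)·√T = 300·0.9907·0.3956·0.8165 = 96.0010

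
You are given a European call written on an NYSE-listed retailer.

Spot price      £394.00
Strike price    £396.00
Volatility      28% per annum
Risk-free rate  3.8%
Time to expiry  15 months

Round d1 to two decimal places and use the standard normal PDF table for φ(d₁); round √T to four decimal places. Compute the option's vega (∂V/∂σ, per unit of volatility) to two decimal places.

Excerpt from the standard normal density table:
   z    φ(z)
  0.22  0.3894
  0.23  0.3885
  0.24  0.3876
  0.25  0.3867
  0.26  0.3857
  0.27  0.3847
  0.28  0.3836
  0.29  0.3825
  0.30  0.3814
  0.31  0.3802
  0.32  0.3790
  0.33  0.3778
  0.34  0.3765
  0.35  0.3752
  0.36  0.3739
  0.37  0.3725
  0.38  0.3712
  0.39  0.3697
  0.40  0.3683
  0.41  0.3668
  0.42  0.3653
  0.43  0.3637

σ√T = 0.28 × 1.1180 = 0.3130
d₁ = [ln(394/396) + (0.038 + ½·0.28²)·1.25] / (σ√T) = (-0.0051 + 0.0965) / 0.3130 = 0.2921 → 0.29
√T = √1.25 = 1.1180
φ(d₁) = φ(0.29) = 0.3825
vega = S·φ(d₁)·√T = 394·0.3825·1.1180 = 168.4882

168.49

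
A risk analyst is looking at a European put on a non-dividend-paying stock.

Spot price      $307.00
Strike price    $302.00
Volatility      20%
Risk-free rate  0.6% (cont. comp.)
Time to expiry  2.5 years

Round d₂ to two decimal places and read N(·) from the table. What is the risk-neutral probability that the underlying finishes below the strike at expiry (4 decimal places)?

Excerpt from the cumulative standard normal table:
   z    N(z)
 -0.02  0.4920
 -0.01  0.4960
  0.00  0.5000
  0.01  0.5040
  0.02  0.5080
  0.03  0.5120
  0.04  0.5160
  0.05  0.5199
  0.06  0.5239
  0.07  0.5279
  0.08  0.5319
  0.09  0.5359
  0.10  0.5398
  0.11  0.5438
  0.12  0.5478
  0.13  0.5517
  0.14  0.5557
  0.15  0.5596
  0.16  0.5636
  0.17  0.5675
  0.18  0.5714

0.5239

σ√T = 0.2 × 1.5811 = 0.3162
d₁ = [ln(307/302) + (0.006 + ½·0.2²)·2.5] / (σ√T) = (0.0164 + 0.0650) / 0.3162 = 0.2575 ⇒ 0.26
d₂ = 0.2575 − 0.3162 = -0.0588 ⇒ -0.06
Pr(exercise) under Q = N(−d₂) = N(0.06) = 0.5239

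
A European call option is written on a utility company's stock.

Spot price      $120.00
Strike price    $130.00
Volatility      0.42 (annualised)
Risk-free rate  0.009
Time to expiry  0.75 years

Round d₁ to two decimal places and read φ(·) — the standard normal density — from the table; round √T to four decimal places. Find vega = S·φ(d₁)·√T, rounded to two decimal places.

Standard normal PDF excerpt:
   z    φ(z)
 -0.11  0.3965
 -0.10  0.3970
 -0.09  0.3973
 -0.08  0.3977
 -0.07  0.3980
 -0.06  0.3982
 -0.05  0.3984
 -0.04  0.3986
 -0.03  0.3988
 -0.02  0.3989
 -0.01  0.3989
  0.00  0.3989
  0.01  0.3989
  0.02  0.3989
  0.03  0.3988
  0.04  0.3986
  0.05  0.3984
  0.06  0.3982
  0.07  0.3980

41.45

T = 0.75;  σ√T = 0.3637
d₁ = [ln(120/130) + (0.009 + 0.42²/2)·0.75] / 0.3637 = [-0.0800 + 0.0729] / 0.3637 = -0.0196 → -0.02
√T = √0.75 = 0.8660
φ(d₁) = φ(-0.02) = 0.3989
vega = S·φ(d₁)·√T = 120·0.3989·0.8660 = 41.4537
(Call and put vega coincide under Black-Scholes.)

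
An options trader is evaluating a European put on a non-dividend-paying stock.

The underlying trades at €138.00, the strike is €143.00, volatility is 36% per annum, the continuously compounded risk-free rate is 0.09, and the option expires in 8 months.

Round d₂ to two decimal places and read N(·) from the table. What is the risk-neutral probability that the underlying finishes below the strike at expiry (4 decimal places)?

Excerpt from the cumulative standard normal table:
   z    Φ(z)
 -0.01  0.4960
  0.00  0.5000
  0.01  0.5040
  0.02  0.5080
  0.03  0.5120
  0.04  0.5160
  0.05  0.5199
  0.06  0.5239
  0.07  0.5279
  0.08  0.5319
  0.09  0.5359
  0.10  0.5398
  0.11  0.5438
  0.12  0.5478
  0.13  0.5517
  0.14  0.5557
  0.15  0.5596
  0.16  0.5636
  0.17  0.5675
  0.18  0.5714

0.5239

σ√T = 0.36·√0.6667 = 0.2939
ln(S/K) + (r + σ²/2)T = ln(138/143) + (0.09 + 0.36²/2)·0.6667 = -0.0356 + 0.1032 = 0.0676
d₁ = 0.0676 / 0.2939 = 0.2300 which rounds to 0.23
d₂ = d₁ − σ√T = 0.2300 − 0.2939 = -0.0639 which rounds to -0.06
Pr(exercise) under Q = N(−d₂) = N(0.06) = 0.5239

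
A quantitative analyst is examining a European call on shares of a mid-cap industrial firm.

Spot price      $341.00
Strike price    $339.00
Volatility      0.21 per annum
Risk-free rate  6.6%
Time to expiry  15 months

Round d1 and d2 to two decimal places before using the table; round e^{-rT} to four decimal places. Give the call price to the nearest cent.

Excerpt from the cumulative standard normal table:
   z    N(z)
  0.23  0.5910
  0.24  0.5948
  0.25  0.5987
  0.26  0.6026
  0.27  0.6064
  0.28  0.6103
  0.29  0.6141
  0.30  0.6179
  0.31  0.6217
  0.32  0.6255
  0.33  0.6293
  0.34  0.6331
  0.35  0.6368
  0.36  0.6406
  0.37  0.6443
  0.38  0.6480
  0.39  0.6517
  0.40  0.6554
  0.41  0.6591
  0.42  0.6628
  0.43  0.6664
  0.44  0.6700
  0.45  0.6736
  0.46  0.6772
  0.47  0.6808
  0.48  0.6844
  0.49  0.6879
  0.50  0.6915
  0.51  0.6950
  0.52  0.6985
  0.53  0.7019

$46.47

σ√T = 0.21 × 1.1180 = 0.2348
d₁ = [ln(341/339) + (0.066 + 0.21²/2)·1.25] / 0.2348 = [0.0059 + 0.1101] / 0.2348 = 0.4938 ≈ 0.49
d₂ = d₁ − σ√T = 0.4938 − 0.2348 = 0.2590 ≈ 0.26
exp(−rT) = exp(−0.066·1.25) = 0.9208
N(d₁) = N(0.49) = 0.6879;  N(d₂) = N(0.26) = 0.6026
C = 341·0.6879 − 339·0.9208·0.6026 = 234.5739 − 188.1023 = 46.4716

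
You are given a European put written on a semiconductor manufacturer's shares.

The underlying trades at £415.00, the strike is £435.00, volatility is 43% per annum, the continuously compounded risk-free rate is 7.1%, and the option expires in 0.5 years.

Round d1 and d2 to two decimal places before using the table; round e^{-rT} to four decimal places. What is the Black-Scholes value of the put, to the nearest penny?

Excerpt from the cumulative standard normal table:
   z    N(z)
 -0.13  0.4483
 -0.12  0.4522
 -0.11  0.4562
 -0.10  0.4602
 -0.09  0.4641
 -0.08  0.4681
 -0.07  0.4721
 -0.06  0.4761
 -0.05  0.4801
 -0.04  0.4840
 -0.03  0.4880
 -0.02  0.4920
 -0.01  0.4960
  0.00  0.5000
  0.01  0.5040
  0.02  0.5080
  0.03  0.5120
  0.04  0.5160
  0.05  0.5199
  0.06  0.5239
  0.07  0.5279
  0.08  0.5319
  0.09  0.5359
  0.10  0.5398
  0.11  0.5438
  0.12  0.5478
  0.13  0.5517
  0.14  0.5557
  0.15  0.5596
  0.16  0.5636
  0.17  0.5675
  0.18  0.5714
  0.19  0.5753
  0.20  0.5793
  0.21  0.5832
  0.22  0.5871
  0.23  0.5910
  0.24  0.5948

£52.20

T = 0.5;  σ√T = 0.3041
d₁ = [ln(415/435) + (0.071 + 0.43²/2)·0.5] / 0.3041 = [-0.0471 + 0.0817] / 0.3041 = 0.1140 ⇒ 0.11
d₂ = d₁ − σ√T = 0.1140 − 0.3041 = -0.1901 ⇒ -0.19
e^(−rT) = e^(−0.071·0.5) = 0.9651
P = 435·0.9651·N(0.19) − 415·N(-0.11) = 435·0.9651·0.5753 − 415·0.4562 = 241.5216 − 189.3230 = 52.1986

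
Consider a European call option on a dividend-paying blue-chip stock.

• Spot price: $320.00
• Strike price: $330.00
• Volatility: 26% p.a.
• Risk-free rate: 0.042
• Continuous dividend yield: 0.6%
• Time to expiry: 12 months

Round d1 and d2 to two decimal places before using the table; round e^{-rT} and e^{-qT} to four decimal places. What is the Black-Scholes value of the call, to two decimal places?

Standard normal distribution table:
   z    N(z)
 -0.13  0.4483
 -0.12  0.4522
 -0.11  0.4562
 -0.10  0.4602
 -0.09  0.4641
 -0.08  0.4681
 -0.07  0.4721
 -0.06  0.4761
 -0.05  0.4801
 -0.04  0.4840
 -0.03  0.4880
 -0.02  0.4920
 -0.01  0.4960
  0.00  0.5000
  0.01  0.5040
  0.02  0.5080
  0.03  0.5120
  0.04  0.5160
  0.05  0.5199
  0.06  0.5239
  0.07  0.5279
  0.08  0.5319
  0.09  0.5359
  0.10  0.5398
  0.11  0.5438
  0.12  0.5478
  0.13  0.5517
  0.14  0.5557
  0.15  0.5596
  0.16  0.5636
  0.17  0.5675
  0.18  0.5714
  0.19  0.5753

$33.64

σ√T = 0.26 × 1.0000 = 0.2600
d₁ = [ln(320/330) + (0.042 − 0.006 + ½·0.26²)·1] / (σ√T) = (-0.0308 + 0.0698) / 0.2600 = 0.1501 ≈ 0.15
d₂ = 0.1501 − 0.2600 = -0.1099 ≈ -0.11
e^(−qT) = e^(−0.006·1) = 0.9940;  e^(−rT) = e^(−0.042·1) = 0.9589
C = 320·0.9940·N(0.15) − 330·0.9589·N(-0.11) = 320·0.9940·0.5596 − 330·0.9589·0.4562 = 177.9976 − 144.3586 = 33.6390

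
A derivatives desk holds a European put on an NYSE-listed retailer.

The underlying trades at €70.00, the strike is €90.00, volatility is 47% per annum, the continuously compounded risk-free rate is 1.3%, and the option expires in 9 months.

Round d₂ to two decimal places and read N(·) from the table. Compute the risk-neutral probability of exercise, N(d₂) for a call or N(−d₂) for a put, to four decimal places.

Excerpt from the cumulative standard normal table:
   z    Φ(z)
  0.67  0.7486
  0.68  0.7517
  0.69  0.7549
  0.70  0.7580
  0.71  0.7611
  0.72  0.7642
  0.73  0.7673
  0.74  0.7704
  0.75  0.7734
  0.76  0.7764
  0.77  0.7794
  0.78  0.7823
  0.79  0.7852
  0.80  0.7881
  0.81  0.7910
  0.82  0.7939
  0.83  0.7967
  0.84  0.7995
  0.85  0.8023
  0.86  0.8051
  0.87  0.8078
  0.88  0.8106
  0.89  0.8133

σ√T = 0.47 × 0.8660 = 0.4070
d₁ = [ln(70/90) + (0.013 + 0.47²/2)·0.75] / 0.4070 = [-0.2513 + 0.0926] / 0.4070 = -0.3900 → -0.39
d₂ = d₁ − σ√T = -0.3900 − 0.4070 = -0.7970 → -0.80
Pr(exercise) under Q = N(−d₂) = N(0.80) = 0.7881

0.7881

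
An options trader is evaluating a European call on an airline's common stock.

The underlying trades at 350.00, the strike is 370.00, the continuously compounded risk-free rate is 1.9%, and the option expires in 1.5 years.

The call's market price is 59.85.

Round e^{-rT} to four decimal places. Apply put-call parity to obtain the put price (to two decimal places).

e^(−rT) = e^(−0.019·1.5) = 0.9719
Put-call parity: C − P = S − K·e^(−rT) = 350 − 370·0.9719 = 350 − 359.6030 = -9.6030
P = C − (C − P) = 59.85 − (-9.6030) = 69.4530

69.45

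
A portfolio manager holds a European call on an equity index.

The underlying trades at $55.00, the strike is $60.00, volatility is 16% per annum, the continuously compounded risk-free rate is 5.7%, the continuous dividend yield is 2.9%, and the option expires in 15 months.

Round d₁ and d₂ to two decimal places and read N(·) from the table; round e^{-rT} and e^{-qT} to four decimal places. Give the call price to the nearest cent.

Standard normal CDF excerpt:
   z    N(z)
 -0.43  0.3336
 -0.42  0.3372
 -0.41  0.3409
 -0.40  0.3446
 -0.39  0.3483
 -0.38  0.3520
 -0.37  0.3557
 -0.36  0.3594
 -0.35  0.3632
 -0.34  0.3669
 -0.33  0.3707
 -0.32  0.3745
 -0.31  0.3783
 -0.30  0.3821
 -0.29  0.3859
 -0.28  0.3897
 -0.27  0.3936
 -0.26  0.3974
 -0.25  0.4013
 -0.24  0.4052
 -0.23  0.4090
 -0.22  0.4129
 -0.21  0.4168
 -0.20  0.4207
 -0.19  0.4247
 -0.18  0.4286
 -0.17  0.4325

$2.65

T = 1.25;  σ√T = 0.1789
d₁ = [ln(55/60) + (0.057 − 0.029 + 0.16²/2)·1.25] / 0.1789 = [-0.0870 + 0.0510] / 0.1789 = -0.2013 which rounds to -0.20
d₂ = d₁ − σ√T = -0.2013 − 0.1789 = -0.3802 which rounds to -0.38
exp(−qT) = exp(−0.029·1.25) = 0.9644;  exp(−rT) = exp(−0.057·1.25) = 0.9312
N(d₁) = N(-0.20) = 0.4207;  N(d₂) = N(-0.38) = 0.3520
C = 55·0.9644·0.4207 − 60·0.9312·0.3520 = 22.3148 − 19.6669 = 2.6478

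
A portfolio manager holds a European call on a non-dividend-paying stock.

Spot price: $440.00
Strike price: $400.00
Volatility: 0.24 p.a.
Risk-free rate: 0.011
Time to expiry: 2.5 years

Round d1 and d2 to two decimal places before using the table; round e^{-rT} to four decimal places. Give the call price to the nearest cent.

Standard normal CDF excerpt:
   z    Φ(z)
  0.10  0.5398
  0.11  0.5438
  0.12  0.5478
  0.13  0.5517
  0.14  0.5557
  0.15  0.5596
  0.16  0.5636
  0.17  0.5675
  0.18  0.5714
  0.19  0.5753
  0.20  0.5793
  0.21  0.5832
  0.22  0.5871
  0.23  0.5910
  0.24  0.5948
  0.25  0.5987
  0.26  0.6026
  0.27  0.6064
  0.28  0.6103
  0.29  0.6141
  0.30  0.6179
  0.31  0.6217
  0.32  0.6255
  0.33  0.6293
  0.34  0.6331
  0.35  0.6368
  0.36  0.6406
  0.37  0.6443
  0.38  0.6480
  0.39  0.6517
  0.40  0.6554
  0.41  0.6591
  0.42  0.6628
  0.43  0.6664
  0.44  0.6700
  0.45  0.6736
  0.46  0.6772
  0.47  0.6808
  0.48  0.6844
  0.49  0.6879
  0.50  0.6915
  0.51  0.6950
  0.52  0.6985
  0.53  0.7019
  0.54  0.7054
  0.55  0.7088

$91.10

σ√T = 0.24·√2.5 = 0.3795
ln(S/K) + (r + σ²/2)T = ln(440/400) + (0.011 + 0.24²/2)·2.5 = 0.0953 + 0.0995 = 0.1948
d₁ = 0.1948 / 0.3795 = 0.5134 ⇒ 0.51
d₂ = d₁ − σ√T = 0.5134 − 0.3795 = 0.1339 ⇒ 0.13
e^(−rT) = e^(−0.011·2.5) = 0.9729
C = 440·N(0.51) − 400·0.9729·N(0.13) = 440·0.6950 − 400·0.9729·0.5517 = 305.8000 − 214.6996 = 91.1004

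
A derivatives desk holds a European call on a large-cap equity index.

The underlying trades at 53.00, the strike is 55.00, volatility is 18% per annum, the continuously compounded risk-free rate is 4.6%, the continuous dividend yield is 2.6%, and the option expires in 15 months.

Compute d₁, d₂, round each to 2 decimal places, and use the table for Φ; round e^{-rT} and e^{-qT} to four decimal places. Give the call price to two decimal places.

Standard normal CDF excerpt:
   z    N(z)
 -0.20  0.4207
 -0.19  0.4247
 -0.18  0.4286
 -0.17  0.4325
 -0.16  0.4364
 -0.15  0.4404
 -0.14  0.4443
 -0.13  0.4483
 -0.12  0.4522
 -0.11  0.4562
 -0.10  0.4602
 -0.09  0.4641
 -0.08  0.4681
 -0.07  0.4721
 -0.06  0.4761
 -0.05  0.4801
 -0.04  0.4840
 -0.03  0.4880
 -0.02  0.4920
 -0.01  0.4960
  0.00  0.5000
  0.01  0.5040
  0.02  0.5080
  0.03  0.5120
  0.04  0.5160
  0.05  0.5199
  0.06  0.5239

σ√T = 0.18·√1.25 = 0.2012
d₁ = [ln(53/55) + (0.046 − 0.026 + 0.18²/2)·1.25] / 0.2012 = [-0.0370 + 0.0452] / 0.2012 = 0.0408 which rounds to 0.04
d₂ = d₁ − σ√T = 0.0408 − 0.2012 = -0.1605 which rounds to -0.16
exp(−qT) = exp(−0.026·1.25) = 0.9680;  exp(−rT) = exp(−0.046·1.25) = 0.9441
N(d₁) = N(0.04) = 0.5160;  N(d₂) = N(-0.16) = 0.4364
C = 53·0.9680·0.5160 − 55·0.9441·0.4364 = 26.4729 − 22.6603 = 3.8126

3.81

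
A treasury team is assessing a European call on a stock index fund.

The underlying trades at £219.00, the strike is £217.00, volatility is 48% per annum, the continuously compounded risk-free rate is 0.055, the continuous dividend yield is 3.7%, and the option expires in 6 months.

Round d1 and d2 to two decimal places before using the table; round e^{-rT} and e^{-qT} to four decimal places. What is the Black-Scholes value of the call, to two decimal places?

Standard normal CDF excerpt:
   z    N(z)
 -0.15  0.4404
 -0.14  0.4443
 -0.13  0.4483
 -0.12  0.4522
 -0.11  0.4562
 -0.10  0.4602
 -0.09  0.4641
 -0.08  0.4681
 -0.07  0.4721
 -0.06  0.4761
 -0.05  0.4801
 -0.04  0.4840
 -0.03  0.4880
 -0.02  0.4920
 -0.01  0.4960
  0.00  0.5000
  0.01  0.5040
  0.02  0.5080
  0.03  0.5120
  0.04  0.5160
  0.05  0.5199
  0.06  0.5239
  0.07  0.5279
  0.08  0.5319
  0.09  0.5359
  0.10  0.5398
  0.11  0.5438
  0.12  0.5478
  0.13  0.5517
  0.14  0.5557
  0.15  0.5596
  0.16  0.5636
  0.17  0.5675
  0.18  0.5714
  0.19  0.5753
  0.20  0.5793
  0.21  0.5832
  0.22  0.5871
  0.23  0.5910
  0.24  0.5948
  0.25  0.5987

σ√T = 0.48·√0.5 = 0.3394
d₁ = [ln(219/217) + (0.055 − 0.037 + 0.48²/2)·0.5] / 0.3394 = [0.0092 + 0.0666] / 0.3394 = 0.2233 ≈ 0.22
d₂ = d₁ − σ√T = 0.2233 − 0.3394 = -0.1162 ≈ -0.12
e^(−qT) = e^(−0.037·0.5) = 0.9817;  e^(−rT) = e^(−0.055·0.5) = 0.9729
C = 219·0.9817·N(0.22) − 217·0.9729·N(-0.12) = 219·0.9817·0.5871 − 217·0.9729·0.4522 = 126.2220 − 95.4681 = 30.7538

£30.75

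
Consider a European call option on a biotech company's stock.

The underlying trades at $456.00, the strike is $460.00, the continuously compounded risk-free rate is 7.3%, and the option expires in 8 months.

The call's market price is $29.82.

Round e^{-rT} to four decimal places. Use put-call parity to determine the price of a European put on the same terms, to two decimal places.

exp(−rT) = exp(−0.073·0.6667) = 0.9525
Put-call parity: C − P = S − K·e^(−rT) = 456 − 460·0.9525 = 456 − 438.1500 = 17.8500
P = C − (C − P) = 29.82 − (17.8500) = 11.9700

$11.97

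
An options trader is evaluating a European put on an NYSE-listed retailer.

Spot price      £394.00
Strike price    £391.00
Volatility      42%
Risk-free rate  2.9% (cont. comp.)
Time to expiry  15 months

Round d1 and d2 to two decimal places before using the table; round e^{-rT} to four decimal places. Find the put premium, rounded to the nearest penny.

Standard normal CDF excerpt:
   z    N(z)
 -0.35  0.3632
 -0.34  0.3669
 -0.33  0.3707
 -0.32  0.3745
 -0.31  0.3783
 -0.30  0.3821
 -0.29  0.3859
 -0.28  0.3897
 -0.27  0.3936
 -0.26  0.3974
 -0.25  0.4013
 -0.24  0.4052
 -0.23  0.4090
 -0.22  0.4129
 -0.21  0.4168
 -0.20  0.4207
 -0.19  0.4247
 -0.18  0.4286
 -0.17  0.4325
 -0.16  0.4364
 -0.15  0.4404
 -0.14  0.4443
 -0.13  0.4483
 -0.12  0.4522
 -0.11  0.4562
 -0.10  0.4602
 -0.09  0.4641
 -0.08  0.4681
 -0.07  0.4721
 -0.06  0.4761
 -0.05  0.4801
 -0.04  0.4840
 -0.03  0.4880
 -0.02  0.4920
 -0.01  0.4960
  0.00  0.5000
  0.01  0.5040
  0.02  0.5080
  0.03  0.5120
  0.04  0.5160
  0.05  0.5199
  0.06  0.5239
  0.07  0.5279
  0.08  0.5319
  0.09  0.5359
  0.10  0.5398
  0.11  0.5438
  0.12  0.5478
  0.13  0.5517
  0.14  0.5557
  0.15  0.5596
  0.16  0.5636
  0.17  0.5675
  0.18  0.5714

T = 1.25;  σ√T = 0.4696
d₁ = [ln(394/391) + (0.029 + 0.42²/2)·1.25] / 0.4696 = [0.0076 + 0.1465] / 0.4696 = 0.3283 which rounds to 0.33
d₂ = d₁ − σ√T = 0.3283 − 0.4696 = -0.1413 which rounds to -0.14
exp(−rT) = exp(−0.029·1.25) = 0.9644
N(−d₂) = N(0.14) = 0.5557;  N(−d₁) = N(-0.33) = 0.3707
P = 391·0.9644·0.5557 − 394·0.3707 = 209.5436 − 146.0558 = 63.4878

£63.49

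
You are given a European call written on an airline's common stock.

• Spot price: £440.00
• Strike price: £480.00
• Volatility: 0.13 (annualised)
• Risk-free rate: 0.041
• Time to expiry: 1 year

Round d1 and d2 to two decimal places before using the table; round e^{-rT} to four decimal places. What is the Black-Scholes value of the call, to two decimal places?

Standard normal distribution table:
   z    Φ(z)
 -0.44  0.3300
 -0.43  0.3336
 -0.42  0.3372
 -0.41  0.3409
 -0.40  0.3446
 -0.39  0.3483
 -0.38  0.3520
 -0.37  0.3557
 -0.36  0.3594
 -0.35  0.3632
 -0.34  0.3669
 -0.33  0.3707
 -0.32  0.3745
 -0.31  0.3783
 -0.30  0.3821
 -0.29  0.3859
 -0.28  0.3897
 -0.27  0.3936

£14.45

σ√T = 0.13·√1 = 0.1300
ln(S/K) + (r + σ²/2)T = ln(440/480) + (0.041 + 0.13²/2)·1 = -0.0870 + 0.0495 = -0.0376
d₁ = -0.0376 / 0.1300 = -0.2889 → -0.29
d₂ = d₁ − σ√T = -0.2889 − 0.1300 = -0.4189 → -0.42
exp(−rT) = exp(−0.041·1) = 0.9598
N(d₁) = N(-0.29) = 0.3859;  N(d₂) = N(-0.42) = 0.3372
C = 440·0.3859 − 480·0.9598·0.3372 = 169.7960 − 155.3494 = 14.4466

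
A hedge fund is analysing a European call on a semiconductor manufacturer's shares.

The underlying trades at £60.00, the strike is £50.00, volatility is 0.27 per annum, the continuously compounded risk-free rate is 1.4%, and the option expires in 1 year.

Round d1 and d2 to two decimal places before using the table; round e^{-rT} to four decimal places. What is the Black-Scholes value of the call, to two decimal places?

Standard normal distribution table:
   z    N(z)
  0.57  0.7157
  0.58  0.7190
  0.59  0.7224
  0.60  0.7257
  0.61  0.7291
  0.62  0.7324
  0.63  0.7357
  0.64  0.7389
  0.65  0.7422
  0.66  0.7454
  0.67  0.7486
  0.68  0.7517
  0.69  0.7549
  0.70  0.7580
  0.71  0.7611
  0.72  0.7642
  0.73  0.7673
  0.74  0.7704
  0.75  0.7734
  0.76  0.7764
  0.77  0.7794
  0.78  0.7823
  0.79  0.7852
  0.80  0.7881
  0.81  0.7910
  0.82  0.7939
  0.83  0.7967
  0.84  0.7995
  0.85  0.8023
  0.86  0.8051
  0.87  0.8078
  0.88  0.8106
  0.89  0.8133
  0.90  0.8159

σ√T = 0.27·√1 = 0.2700
ln(S/K) + (r + σ²/2)T = ln(60/50) + (0.014 + 0.27²/2)·1 = 0.1823 + 0.0505 = 0.2328
d₁ = 0.2328 / 0.2700 = 0.8621 which rounds to 0.86
d₂ = d₁ − σ√T = 0.8621 − 0.2700 = 0.5921 which rounds to 0.59
e^(−rT) = e^(−0.014·1) = 0.9861
N(d₁) = N(0.86) = 0.8051;  N(d₂) = N(0.59) = 0.7224
C = 60·0.8051 − 50·0.9861·0.7224 = 48.3060 − 35.6179 = 12.6881

£12.69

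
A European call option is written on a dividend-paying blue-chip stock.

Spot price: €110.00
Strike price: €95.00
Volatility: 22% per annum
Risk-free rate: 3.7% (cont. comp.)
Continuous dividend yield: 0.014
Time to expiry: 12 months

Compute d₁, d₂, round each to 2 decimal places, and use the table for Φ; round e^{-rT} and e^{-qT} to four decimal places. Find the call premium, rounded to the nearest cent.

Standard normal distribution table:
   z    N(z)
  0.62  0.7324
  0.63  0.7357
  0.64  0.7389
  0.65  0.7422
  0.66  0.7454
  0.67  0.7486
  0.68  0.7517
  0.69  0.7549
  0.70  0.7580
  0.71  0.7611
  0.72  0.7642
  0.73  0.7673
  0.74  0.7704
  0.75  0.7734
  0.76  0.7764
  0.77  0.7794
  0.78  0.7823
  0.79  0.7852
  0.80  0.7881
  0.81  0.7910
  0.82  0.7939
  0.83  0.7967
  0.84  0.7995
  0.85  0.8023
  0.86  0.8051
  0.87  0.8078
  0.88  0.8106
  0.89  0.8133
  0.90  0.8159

σ√T = 0.22 × 1.0000 = 0.2200
d₁ = [ln(110/95) + (0.037 − 0.014 + 0.22²/2)·1] / 0.2200 = [0.1466 + 0.0472] / 0.2200 = 0.8809 ⇒ 0.88
d₂ = d₁ − σ√T = 0.8809 − 0.2200 = 0.6609 ⇒ 0.66
exp(−qT) = exp(−0.014·1) = 0.9861;  exp(−rT) = exp(−0.037·1) = 0.9637
N(d₁) = N(0.88) = 0.8106;  N(d₂) = N(0.66) = 0.7454
C = 110·0.9861·0.8106 − 95·0.9637·0.7454 = 87.9266 − 68.2425 = 19.6841

€19.68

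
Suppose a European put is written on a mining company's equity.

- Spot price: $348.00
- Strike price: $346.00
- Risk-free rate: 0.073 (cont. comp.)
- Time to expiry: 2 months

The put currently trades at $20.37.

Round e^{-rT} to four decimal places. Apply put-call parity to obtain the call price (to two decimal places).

$26.56

exp(−rT) = exp(−0.073·0.1667) = 0.9879
Put-call parity: C − P = S − K·e^(−rT) = 348 − 346·0.9879 = 348 − 341.8134 = 6.1866
C = P + (C − P) = 20.37 + (6.1866) = 26.5566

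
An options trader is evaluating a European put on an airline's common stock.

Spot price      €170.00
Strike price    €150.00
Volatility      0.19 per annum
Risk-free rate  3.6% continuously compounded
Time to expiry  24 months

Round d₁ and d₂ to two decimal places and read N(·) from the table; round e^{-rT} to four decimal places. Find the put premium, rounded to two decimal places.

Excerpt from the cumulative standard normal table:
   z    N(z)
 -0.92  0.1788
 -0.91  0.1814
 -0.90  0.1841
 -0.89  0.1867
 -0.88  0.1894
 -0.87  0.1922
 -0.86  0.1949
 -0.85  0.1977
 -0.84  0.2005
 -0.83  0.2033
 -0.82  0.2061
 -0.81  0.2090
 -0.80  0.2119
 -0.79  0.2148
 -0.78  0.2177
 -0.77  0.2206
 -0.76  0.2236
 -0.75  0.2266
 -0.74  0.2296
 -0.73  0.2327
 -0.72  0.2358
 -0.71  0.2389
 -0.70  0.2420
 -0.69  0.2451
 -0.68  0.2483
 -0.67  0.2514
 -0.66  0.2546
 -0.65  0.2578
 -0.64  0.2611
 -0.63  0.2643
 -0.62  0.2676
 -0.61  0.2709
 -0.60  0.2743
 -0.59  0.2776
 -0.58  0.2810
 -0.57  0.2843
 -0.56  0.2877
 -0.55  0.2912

σ√T = 0.19 × 1.4142 = 0.2687
d₁ = [ln(170/150) + (0.036 + 0.19²/2)·2] / 0.2687 = [0.1252 + 0.1081] / 0.2687 = 0.8681 ≈ 0.87
d₂ = d₁ − σ√T = 0.8681 − 0.2687 = 0.5994 ≈ 0.60
exp(−rT) = exp(−0.036·2) = 0.9305
P = 150·0.9305·N(-0.60) − 170·N(-0.87) = 150·0.9305·0.2743 − 170·0.1922 = 38.2854 − 32.6740 = 5.6114

€5.61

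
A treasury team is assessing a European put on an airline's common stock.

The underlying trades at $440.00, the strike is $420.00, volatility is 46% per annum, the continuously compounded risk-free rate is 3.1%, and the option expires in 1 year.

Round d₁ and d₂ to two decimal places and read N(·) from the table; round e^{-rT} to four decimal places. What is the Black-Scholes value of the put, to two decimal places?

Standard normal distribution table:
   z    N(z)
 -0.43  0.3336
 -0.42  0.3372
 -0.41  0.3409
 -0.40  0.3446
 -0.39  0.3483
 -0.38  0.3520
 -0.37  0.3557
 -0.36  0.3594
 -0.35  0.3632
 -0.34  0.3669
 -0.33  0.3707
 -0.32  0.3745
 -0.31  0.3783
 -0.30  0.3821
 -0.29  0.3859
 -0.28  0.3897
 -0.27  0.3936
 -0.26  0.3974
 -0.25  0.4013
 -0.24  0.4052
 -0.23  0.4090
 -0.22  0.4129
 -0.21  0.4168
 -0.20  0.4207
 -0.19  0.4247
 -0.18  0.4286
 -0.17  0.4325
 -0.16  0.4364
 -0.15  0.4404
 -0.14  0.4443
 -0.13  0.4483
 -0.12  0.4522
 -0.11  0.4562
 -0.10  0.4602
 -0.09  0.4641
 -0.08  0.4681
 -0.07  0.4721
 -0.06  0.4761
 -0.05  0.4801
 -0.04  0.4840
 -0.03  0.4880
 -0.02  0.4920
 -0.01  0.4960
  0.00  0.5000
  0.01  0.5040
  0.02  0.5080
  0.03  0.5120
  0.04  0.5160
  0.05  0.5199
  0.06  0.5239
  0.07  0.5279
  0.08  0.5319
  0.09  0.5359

σ√T = 0.46 × 1.0000 = 0.4600
d₁ = [ln(440/420) + (0.031 + 0.46²/2)·1] / 0.4600 = [0.0465 + 0.1368] / 0.4600 = 0.3985 → 0.40
d₂ = d₁ − σ√T = 0.3985 − 0.4600 = -0.0615 → -0.06
e^(−rT) = e^(−0.031·1) = 0.9695
N(−d₂) = N(0.06) = 0.5239;  N(−d₁) = N(-0.40) = 0.3446
P = 420·0.9695·0.5239 − 440·0.3446 = 213.3268 − 151.6240 = 61.7028

$61.70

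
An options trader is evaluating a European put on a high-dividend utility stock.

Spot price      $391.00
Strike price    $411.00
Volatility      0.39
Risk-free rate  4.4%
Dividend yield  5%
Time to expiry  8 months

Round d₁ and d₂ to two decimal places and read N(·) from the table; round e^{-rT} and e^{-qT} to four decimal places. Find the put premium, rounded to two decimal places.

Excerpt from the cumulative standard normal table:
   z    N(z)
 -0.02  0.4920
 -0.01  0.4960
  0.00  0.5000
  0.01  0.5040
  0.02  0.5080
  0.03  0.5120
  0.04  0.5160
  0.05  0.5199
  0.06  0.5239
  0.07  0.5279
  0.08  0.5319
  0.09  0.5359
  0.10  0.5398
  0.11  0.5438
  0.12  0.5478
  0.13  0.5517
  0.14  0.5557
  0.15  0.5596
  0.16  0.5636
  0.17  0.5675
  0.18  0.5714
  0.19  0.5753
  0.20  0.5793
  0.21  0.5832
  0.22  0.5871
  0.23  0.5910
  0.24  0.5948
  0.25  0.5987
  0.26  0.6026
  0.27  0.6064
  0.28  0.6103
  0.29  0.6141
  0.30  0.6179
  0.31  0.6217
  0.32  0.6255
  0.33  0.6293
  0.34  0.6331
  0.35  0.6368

$60.57

σ√T = 0.39 × 0.8165 = 0.3184
d₁ = [ln(391/411) + (0.044 − 0.05 + 0.39²/2)·0.6667] / 0.3184 = [-0.0499 + 0.0467] / 0.3184 = -0.0100 which rounds to -0.01
d₂ = d₁ − σ√T = -0.0100 − 0.3184 = -0.3284 which rounds to -0.33
e^(−qT) = e^(−0.05·0.6667) = 0.9672;  e^(−rT) = e^(−0.044·0.6667) = 0.9711
P = 411·0.9711·N(0.33) − 391·0.9672·N(0.01) = 411·0.9711·0.6293 − 391·0.9672·0.5040 = 251.1675 − 190.6003 = 60.5672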